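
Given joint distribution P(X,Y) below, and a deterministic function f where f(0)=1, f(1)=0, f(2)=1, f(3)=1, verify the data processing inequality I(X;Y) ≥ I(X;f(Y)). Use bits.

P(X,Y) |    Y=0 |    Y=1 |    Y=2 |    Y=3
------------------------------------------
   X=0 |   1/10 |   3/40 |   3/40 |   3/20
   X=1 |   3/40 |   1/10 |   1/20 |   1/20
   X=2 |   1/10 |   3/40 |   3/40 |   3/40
I(X;Y) = 0.0357, I(X;f(Y)) = 0.0194, inequality holds: 0.0357 ≥ 0.0194

Data Processing Inequality: For any Markov chain X → Y → Z, we have I(X;Y) ≥ I(X;Z).

Here Z = f(Y) is a deterministic function of Y, forming X → Y → Z.

Original I(X;Y) = 0.0357 bits

After applying f:
P(X,Z) where Z=f(Y):
- P(X,Z=0) = P(X,Y=1)
- P(X,Z=1) = P(X,Y=0) + P(X,Y=2) + P(X,Y=3)

I(X;Z) = I(X;f(Y)) = 0.0194 bits

Verification: 0.0357 ≥ 0.0194 ✓

Information cannot be created by processing; the function f can only lose information about X.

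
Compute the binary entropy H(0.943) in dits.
0.0950 dits

The binary entropy function is:
H(p) = -p log(p) - (1-p) log(1-p)

H(0.943) = -0.943 × log_10(0.943) - 0.057 × log_10(0.057)
H(0.943) = 0.0950 dits

Note: Binary entropy is maximized at p=0.5 (H=1 bit) and minimized at p=0 or p=1 (H=0).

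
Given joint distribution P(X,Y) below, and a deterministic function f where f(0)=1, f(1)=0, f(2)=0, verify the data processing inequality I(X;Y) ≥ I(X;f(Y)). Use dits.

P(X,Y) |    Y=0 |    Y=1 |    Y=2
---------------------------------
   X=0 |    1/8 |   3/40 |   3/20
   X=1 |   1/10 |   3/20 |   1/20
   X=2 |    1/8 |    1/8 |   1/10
I(X;Y) = 0.0168, I(X;f(Y)) = 0.0001, inequality holds: 0.0168 ≥ 0.0001

Data Processing Inequality: For any Markov chain X → Y → Z, we have I(X;Y) ≥ I(X;Z).

Here Z = f(Y) is a deterministic function of Y, forming X → Y → Z.

Original I(X;Y) = 0.0168 dits

After applying f:
P(X,Z) where Z=f(Y):
- P(X,Z=0) = P(X,Y=1) + P(X,Y=2)
- P(X,Z=1) = P(X,Y=0)

I(X;Z) = I(X;f(Y)) = 0.0001 dits

Verification: 0.0168 ≥ 0.0001 ✓

Information cannot be created by processing; the function f can only lose information about X.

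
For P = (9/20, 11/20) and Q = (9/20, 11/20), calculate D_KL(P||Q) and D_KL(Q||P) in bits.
D_KL(P||Q) = 0.0000, D_KL(Q||P) = 0.0000

KL divergence is not symmetric: D_KL(P||Q) ≠ D_KL(Q||P) in general.

D_KL(P||Q) = 0.0000 bits
D_KL(Q||P) = 0.0000 bits

In this case they happen to be equal (to 4 decimal places).

This asymmetry is why KL divergence is not a true distance metric.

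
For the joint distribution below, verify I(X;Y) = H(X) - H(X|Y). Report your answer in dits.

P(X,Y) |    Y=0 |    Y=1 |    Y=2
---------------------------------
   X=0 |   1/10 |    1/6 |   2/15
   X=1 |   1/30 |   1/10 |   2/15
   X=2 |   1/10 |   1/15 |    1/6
I(X;Y) = 0.0148 dits

Mutual information has multiple equivalent forms:
- I(X;Y) = H(X) - H(X|Y)
- I(X;Y) = H(Y) - H(Y|X)
- I(X;Y) = H(X) + H(Y) - H(X,Y)

Computing all quantities:
H(X) = 0.4713, H(Y) = 0.4639, H(X,Y) = 0.9204
H(X|Y) = 0.4565, H(Y|X) = 0.4491

Verification:
H(X) - H(X|Y) = 0.4713 - 0.4565 = 0.0148
H(Y) - H(Y|X) = 0.4639 - 0.4491 = 0.0148
H(X) + H(Y) - H(X,Y) = 0.4713 + 0.4639 - 0.9204 = 0.0148

All forms give I(X;Y) = 0.0148 dits. ✓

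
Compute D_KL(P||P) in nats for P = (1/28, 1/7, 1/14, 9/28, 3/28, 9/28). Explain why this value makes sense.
0.0000 nats

KL divergence satisfies the Gibbs inequality: D_KL(P||Q) ≥ 0 for all distributions P, Q.

D_KL(P||Q) = Σ p(x) log(p(x)/q(x))
Each term is p(x) × log_e(p(x)/p(x)) = p(x) × log_e(1) = 0, so the sum is 0.
D_KL(P||Q) = 0.0000 nats

When P = Q, the KL divergence is exactly 0, as there is no 'divergence' between identical distributions.

This non-negativity is a fundamental property: relative entropy cannot be negative because it measures how different Q is from P.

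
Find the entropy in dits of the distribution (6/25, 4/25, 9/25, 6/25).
0.5846 dits

Shannon entropy is H(X) = -Σ p(x) log p(x).

For P = (6/25, 4/25, 9/25, 6/25):
H = -6/25 × log_10(6/25) -4/25 × log_10(4/25) -9/25 × log_10(9/25) -6/25 × log_10(6/25)
H = 0.5846 dits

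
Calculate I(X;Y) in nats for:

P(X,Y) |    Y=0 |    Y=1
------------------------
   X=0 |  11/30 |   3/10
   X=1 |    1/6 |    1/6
0.0011 nats

Mutual information: I(X;Y) = H(X) + H(Y) - H(X,Y)

Marginals:
P(X) = (2/3, 1/3), H(X) = 0.6365 nats
P(Y) = (8/15, 7/15), H(Y) = 0.6909 nats

Joint entropy: H(X,Y) = 1.3263 nats

I(X;Y) = 0.6365 + 0.6909 - 1.3263 = 0.0011 nats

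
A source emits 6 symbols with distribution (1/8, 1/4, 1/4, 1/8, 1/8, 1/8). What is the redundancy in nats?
0.0589 nats

Redundancy measures how far a source is from maximum entropy:
R = H_max - H(X)

Maximum entropy for 6 symbols: H_max = log_e(6) = 1.7918 nats
Actual entropy: H(X) = 1.7329 nats
Redundancy: R = 1.7918 - 1.7329 = 0.0589 nats

This redundancy represents potential for compression: the source could be compressed by 0.0589 nats per symbol.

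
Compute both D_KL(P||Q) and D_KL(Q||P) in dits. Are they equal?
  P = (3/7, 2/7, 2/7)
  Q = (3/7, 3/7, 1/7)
D_KL(P||Q) = 0.0357, D_KL(Q||P) = 0.0325

KL divergence is not symmetric: D_KL(P||Q) ≠ D_KL(Q||P) in general.

D_KL(P||Q) = 0.0357 dits
D_KL(Q||P) = 0.0325 dits

No, they are not equal!

This asymmetry is why KL divergence is not a true distance metric.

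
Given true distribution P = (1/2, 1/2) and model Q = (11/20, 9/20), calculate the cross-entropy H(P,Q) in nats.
0.6982 nats

Cross-entropy: H(P,Q) = -Σ p(x) log q(x)

Alternatively: H(P,Q) = H(P) + D_KL(P||Q)
H(P) = 0.6931 nats
D_KL(P||Q) = 0.0050 nats

H(P,Q) = 0.6931 + 0.0050 = 0.6982 nats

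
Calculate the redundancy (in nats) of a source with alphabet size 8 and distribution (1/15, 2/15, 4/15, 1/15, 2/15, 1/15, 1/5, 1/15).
0.1456 nats

Redundancy measures how far a source is from maximum entropy:
R = H_max - H(X)

Maximum entropy for 8 symbols: H_max = log_e(8) = 2.0794 nats
Actual entropy: H(X) = 1.9338 nats
Redundancy: R = 2.0794 - 1.9338 = 0.1456 nats

This redundancy represents potential for compression: the source could be compressed by 0.1456 nats per symbol.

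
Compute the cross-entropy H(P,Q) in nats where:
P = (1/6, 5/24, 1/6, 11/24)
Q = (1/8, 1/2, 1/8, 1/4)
1.4729 nats

Cross-entropy: H(P,Q) = -Σ p(x) log q(x)

Alternatively: H(P,Q) = H(P) + D_KL(P||Q)
H(P) = 1.2816 nats
D_KL(P||Q) = 0.1913 nats

H(P,Q) = 1.2816 + 0.1913 = 1.4729 nats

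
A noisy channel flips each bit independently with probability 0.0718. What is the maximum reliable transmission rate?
0.6274 bits

For a binary symmetric channel (BSC) with error probability p:
Capacity C = 1 - H(p) bits per symbol

where H(p) = -p log₂(p) - (1-p) log₂(1-p) is the binary entropy function.

H(0.0718) = 0.3726 bits
C = 1 - 0.3726 = 0.6274 bits per symbol

This means we can reliably transmit up to 0.6274 bits of information per channel use.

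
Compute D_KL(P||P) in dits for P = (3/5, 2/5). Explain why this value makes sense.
0.0000 dits

KL divergence satisfies the Gibbs inequality: D_KL(P||Q) ≥ 0 for all distributions P, Q.

D_KL(P||Q) = Σ p(x) log(p(x)/q(x))
Each term is p(x) × log_10(p(x)/p(x)) = p(x) × log_10(1) = 0, so the sum is 0.
D_KL(P||Q) = 0.0000 dits

When P = Q, the KL divergence is exactly 0, as there is no 'divergence' between identical distributions.

This non-negativity is a fundamental property: relative entropy cannot be negative because it measures how different Q is from P.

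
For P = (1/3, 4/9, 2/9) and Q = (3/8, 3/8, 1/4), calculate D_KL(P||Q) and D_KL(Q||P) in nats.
D_KL(P||Q) = 0.0101, D_KL(Q||P) = 0.0099

KL divergence is not symmetric: D_KL(P||Q) ≠ D_KL(Q||P) in general.

D_KL(P||Q) = 0.0101 nats
D_KL(Q||P) = 0.0099 nats

No, they are not equal!

This asymmetry is why KL divergence is not a true distance metric.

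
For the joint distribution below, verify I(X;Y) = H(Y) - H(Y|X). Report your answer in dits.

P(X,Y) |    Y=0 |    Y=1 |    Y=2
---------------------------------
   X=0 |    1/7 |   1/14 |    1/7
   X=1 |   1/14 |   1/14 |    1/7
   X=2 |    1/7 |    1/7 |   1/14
I(X;Y) = 0.0186 dits

Mutual information has multiple equivalent forms:
- I(X;Y) = H(X) - H(X|Y)
- I(X;Y) = H(Y) - H(Y|X)
- I(X;Y) = H(X) + H(Y) - H(X,Y)

Computing all quantities:
H(X) = 0.4748, H(Y) = 0.4748, H(X,Y) = 0.9311
H(X|Y) = 0.4563, H(Y|X) = 0.4563

Verification:
H(X) - H(X|Y) = 0.4748 - 0.4563 = 0.0186
H(Y) - H(Y|X) = 0.4748 - 0.4563 = 0.0186
H(X) + H(Y) - H(X,Y) = 0.4748 + 0.4748 - 0.9311 = 0.0186

All forms give I(X;Y) = 0.0186 dits. ✓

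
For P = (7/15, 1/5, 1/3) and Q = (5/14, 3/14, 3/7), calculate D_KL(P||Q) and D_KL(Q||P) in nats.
D_KL(P||Q) = 0.0273, D_KL(Q||P) = 0.0270

KL divergence is not symmetric: D_KL(P||Q) ≠ D_KL(Q||P) in general.

D_KL(P||Q) = 0.0273 nats
D_KL(Q||P) = 0.0270 nats

No, they are not equal!

This asymmetry is why KL divergence is not a true distance metric.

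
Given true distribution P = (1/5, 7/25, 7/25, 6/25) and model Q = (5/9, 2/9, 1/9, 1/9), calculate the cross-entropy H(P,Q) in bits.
2.4255 bits

Cross-entropy: H(P,Q) = -Σ p(x) log q(x)

Alternatively: H(P,Q) = H(P) + D_KL(P||Q)
H(P) = 1.9870 bits
D_KL(P||Q) = 0.4386 bits

H(P,Q) = 1.9870 + 0.4386 = 2.4255 bits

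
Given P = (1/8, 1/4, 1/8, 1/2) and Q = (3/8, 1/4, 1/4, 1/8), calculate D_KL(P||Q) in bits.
0.6769 bits

KL divergence: D_KL(P||Q) = Σ p(x) log(p(x)/q(x))

Computing term by term:
  x=0: 1/8 × log_2[(1/8)/(3/8)] = 1/8 × -1.5850 = -0.1981
  x=1: 1/4 × log_2[(1/4)/(1/4)] = 1/4 × 0.0000 = 0.0000
  x=2: 1/8 × log_2[(1/8)/(1/4)] = 1/8 × -1.0000 = -0.1250
  x=3: 1/2 × log_2[(1/2)/(1/8)] = 1/2 × 2.0000 = 1.0000

D_KL(P||Q) = 0.6769 bits

Note: KL divergence is always non-negative and equals 0 iff P = Q.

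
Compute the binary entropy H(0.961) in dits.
0.0716 dits

The binary entropy function is:
H(p) = -p log(p) - (1-p) log(1-p)

H(0.961) = -0.961 × log_10(0.961) - 0.039 × log_10(0.039)
H(0.961) = 0.0716 dits

Note: Binary entropy is maximized at p=0.5 (H=1 bit) and minimized at p=0 or p=1 (H=0).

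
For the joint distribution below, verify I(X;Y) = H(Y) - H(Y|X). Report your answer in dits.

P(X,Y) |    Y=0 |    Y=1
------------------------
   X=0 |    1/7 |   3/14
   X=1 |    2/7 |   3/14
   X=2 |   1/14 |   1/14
I(X;Y) = 0.0053 dits

Mutual information has multiple equivalent forms:
- I(X;Y) = H(X) - H(X|Y)
- I(X;Y) = H(Y) - H(Y|X)
- I(X;Y) = H(X) + H(Y) - H(X,Y)

Computing all quantities:
H(X) = 0.4309, H(Y) = 0.3010, H(X,Y) = 0.7266
H(X|Y) = 0.4256, H(Y|X) = 0.2957

Verification:
H(X) - H(X|Y) = 0.4309 - 0.4256 = 0.0053
H(Y) - H(Y|X) = 0.3010 - 0.2957 = 0.0053
H(X) + H(Y) - H(X,Y) = 0.4309 + 0.3010 - 0.7266 = 0.0053

All forms give I(X;Y) = 0.0053 dits. ✓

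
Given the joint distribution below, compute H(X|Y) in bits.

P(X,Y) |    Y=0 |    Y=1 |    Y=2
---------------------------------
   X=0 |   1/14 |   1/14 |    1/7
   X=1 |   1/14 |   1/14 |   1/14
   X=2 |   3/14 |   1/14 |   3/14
1.4546 bits

Using the chain rule: H(X|Y) = H(X,Y) - H(Y)

First, compute H(X,Y) = 2.9852 bits

Marginal P(Y) = (5/14, 3/14, 3/7)
H(Y) = 1.5306 bits

H(X|Y) = H(X,Y) - H(Y) = 2.9852 - 1.5306 = 1.4546 bits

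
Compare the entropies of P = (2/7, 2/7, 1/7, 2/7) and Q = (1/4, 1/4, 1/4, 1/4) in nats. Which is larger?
Q

Computing entropies in nats:
H(P) = 1.3518
H(Q) = 1.3863

Distribution Q has higher entropy.

Intuition: The distribution closer to uniform (more spread out) has higher entropy.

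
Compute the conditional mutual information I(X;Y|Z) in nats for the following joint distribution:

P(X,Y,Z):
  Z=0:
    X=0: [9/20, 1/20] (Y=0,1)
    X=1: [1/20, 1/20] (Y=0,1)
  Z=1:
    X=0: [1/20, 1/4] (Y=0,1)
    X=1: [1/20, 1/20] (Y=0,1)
0.0589 nats

Conditional mutual information: I(X;Y|Z) = H(X|Z) + H(Y|Z) - H(X,Y|Z)

H(Z) = 0.6730
H(X,Z) = 1.1683 → H(X|Z) = 0.4953
H(Y,Z) = 1.1683 → H(Y|Z) = 0.4953
H(X,Y,Z) = 1.6046 → H(X,Y|Z) = 0.9316

I(X;Y|Z) = 0.4953 + 0.4953 - 0.9316 = 0.0589 nats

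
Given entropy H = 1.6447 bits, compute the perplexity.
3.1268

Perplexity is 2^H (or exp(H) for natural log).

H = 1.6447 bits
Perplexity = 2^1.6447 = 3.1268

Interpretation: The model's uncertainty is equivalent to choosing uniformly among 3.1 options.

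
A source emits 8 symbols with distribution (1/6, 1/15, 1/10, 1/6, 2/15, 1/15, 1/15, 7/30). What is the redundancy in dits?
0.0443 dits

Redundancy measures how far a source is from maximum entropy:
R = H_max - H(X)

Maximum entropy for 8 symbols: H_max = log_10(8) = 0.9031 dits
Actual entropy: H(X) = 0.8587 dits
Redundancy: R = 0.9031 - 0.8587 = 0.0443 dits

This redundancy represents potential for compression: the source could be compressed by 0.0443 dits per symbol.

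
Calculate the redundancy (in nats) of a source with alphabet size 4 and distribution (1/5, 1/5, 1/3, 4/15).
0.0238 nats

Redundancy measures how far a source is from maximum entropy:
R = H_max - H(X)

Maximum entropy for 4 symbols: H_max = log_e(4) = 1.3863 nats
Actual entropy: H(X) = 1.3624 nats
Redundancy: R = 1.3863 - 1.3624 = 0.0238 nats

This redundancy represents potential for compression: the source could be compressed by 0.0238 nats per symbol.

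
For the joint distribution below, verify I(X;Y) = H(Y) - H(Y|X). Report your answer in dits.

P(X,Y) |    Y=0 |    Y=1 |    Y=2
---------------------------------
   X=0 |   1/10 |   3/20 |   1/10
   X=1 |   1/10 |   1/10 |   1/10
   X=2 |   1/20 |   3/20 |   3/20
I(X;Y) = 0.0095 dits

Mutual information has multiple equivalent forms:
- I(X;Y) = H(X) - H(X|Y)
- I(X;Y) = H(Y) - H(Y|X)
- I(X;Y) = H(X) + H(Y) - H(X,Y)

Computing all quantities:
H(X) = 0.4760, H(Y) = 0.4693, H(X,Y) = 0.9358
H(X|Y) = 0.4665, H(Y|X) = 0.4598

Verification:
H(X) - H(X|Y) = 0.4760 - 0.4665 = 0.0095
H(Y) - H(Y|X) = 0.4693 - 0.4598 = 0.0095
H(X) + H(Y) - H(X,Y) = 0.4760 + 0.4693 - 0.9358 = 0.0095

All forms give I(X;Y) = 0.0095 dits. ✓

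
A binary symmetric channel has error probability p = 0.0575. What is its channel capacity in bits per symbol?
0.6826 bits

For a binary symmetric channel (BSC) with error probability p:
Capacity C = 1 - H(p) bits per symbol

where H(p) = -p log₂(p) - (1-p) log₂(1-p) is the binary entropy function.

H(0.0575) = 0.3174 bits
C = 1 - 0.3174 = 0.6826 bits per symbol

This means we can reliably transmit up to 0.6826 bits of information per channel use.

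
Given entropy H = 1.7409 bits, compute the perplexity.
3.3424

Perplexity is 2^H (or exp(H) for natural log).

H = 1.7409 bits
Perplexity = 2^1.7409 = 3.3424

Interpretation: The model's uncertainty is equivalent to choosing uniformly among 3.3 options.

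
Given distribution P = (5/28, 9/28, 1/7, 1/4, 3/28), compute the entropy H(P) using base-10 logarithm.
0.6672 dits

Shannon entropy is H(X) = -Σ p(x) log p(x).

For P = (5/28, 9/28, 1/7, 1/4, 3/28):
H = -5/28 × log_10(5/28) -9/28 × log_10(9/28) -1/7 × log_10(1/7) -1/4 × log_10(1/4) -3/28 × log_10(3/28)
H = 0.6672 dits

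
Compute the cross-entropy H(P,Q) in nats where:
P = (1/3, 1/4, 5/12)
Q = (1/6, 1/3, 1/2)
1.1607 nats

Cross-entropy: H(P,Q) = -Σ p(x) log q(x)

Alternatively: H(P,Q) = H(P) + D_KL(P||Q)
H(P) = 1.0776 nats
D_KL(P||Q) = 0.0832 nats

H(P,Q) = 1.0776 + 0.0832 = 1.1607 nats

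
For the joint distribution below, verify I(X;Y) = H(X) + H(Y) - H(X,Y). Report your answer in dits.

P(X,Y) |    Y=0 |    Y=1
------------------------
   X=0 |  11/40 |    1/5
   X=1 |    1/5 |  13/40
I(X;Y) = 0.0086 dits

Mutual information has multiple equivalent forms:
- I(X;Y) = H(X) - H(X|Y)
- I(X;Y) = H(Y) - H(Y|X)
- I(X;Y) = H(X) + H(Y) - H(X,Y)

Computing all quantities:
H(X) = 0.3005, H(Y) = 0.3005, H(X,Y) = 0.5924
H(X|Y) = 0.2919, H(Y|X) = 0.2919

Verification:
H(X) - H(X|Y) = 0.3005 - 0.2919 = 0.0086
H(Y) - H(Y|X) = 0.3005 - 0.2919 = 0.0086
H(X) + H(Y) - H(X,Y) = 0.3005 + 0.3005 - 0.5924 = 0.0086

All forms give I(X;Y) = 0.0086 dits. ✓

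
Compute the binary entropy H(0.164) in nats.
0.4462 nats

The binary entropy function is:
H(p) = -p log(p) - (1-p) log(1-p)

H(0.164) = -0.164 × log_e(0.164) - 0.836 × log_e(0.836)
H(0.164) = 0.4462 nats

Note: Binary entropy is maximized at p=0.5 (H=1 bit) and minimized at p=0 or p=1 (H=0).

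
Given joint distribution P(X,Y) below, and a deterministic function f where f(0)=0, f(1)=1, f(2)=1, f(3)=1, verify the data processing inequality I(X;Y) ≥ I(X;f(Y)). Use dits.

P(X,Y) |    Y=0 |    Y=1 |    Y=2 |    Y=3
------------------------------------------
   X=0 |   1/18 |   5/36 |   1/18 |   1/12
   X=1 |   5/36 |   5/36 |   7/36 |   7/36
I(X;Y) = 0.0111, I(X;f(Y)) = 0.0005, inequality holds: 0.0111 ≥ 0.0005

Data Processing Inequality: For any Markov chain X → Y → Z, we have I(X;Y) ≥ I(X;Z).

Here Z = f(Y) is a deterministic function of Y, forming X → Y → Z.

Original I(X;Y) = 0.0111 dits

After applying f:
P(X,Z) where Z=f(Y):
- P(X,Z=0) = P(X,Y=0)
- P(X,Z=1) = P(X,Y=1) + P(X,Y=2) + P(X,Y=3)

I(X;Z) = I(X;f(Y)) = 0.0005 dits

Verification: 0.0111 ≥ 0.0005 ✓

Information cannot be created by processing; the function f can only lose information about X.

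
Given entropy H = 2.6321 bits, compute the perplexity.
6.1993

Perplexity is 2^H (or exp(H) for natural log).

H = 2.6321 bits
Perplexity = 2^2.6321 = 6.1993

Interpretation: The model's uncertainty is equivalent to choosing uniformly among 6.2 options.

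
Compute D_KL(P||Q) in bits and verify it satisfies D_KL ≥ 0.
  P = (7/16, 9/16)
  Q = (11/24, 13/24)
0.0013 bits

KL divergence satisfies the Gibbs inequality: D_KL(P||Q) ≥ 0 for all distributions P, Q.

D_KL(P||Q) = Σ p(x) log(p(x)/q(x))
Term by term:
  x=0: 7/16 × log_2[(7/16)/(11/24)] = -0.0294
  x=1: 9/16 × log_2[(9/16)/(13/24)] = 0.0306
D_KL(P||Q) = 0.0013 bits

D_KL(P||Q) = 0.0013 ≥ 0 ✓

This non-negativity is a fundamental property: relative entropy cannot be negative because it measures how different Q is from P.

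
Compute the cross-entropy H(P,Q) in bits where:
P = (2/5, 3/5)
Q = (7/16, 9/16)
0.9751 bits

Cross-entropy: H(P,Q) = -Σ p(x) log q(x)

Alternatively: H(P,Q) = H(P) + D_KL(P||Q)
H(P) = 0.9710 bits
D_KL(P||Q) = 0.0042 bits

H(P,Q) = 0.9710 + 0.0042 = 0.9751 bits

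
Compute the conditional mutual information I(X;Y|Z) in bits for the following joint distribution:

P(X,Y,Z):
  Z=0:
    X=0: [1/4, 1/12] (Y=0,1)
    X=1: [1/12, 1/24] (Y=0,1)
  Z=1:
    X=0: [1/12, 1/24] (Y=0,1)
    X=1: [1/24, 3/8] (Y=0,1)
0.1142 bits

Conditional mutual information: I(X;Y|Z) = H(X|Z) + H(Y|Z) - H(X,Y|Z)

H(Z) = 0.9950
H(X,Z) = 1.8046 → H(X|Z) = 0.8096
H(Y,Z) = 1.8046 → H(Y|Z) = 0.8096
H(X,Y,Z) = 2.5000 → H(X,Y|Z) = 1.5050

I(X;Y|Z) = 0.8096 + 0.8096 - 1.5050 = 0.1142 bits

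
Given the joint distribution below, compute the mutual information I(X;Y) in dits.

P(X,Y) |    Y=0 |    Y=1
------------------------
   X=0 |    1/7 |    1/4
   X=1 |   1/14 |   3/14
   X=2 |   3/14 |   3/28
0.0261 dits

Mutual information: I(X;Y) = H(X) + H(Y) - H(X,Y)

Marginals:
P(X) = (11/28, 2/7, 9/28), H(X) = 0.4733 dits
P(Y) = (3/7, 4/7), H(Y) = 0.2966 dits

Joint entropy: H(X,Y) = 0.7438 dits

I(X;Y) = 0.4733 + 0.2966 - 0.7438 = 0.0261 dits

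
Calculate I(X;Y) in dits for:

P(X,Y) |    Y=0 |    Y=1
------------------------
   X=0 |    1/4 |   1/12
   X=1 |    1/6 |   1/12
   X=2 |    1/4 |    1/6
0.0041 dits

Mutual information: I(X;Y) = H(X) + H(Y) - H(X,Y)

Marginals:
P(X) = (1/3, 1/4, 5/12), H(X) = 0.4680 dits
P(Y) = (2/3, 1/3), H(Y) = 0.2764 dits

Joint entropy: H(X,Y) = 0.7403 dits

I(X;Y) = 0.4680 + 0.2764 - 0.7403 = 0.0041 dits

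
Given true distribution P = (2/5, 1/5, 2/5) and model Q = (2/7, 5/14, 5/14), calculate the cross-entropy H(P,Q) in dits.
0.4859 dits

Cross-entropy: H(P,Q) = -Σ p(x) log q(x)

Alternatively: H(P,Q) = H(P) + D_KL(P||Q)
H(P) = 0.4581 dits
D_KL(P||Q) = 0.0278 dits

H(P,Q) = 0.4581 + 0.0278 = 0.4859 dits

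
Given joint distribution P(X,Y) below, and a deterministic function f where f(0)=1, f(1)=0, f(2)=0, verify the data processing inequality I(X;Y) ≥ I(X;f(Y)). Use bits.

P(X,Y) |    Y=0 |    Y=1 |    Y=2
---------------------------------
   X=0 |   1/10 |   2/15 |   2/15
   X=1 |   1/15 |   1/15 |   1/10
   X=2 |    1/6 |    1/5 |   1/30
I(X;Y) = 0.0957, I(X;f(Y)) = 0.0150, inequality holds: 0.0957 ≥ 0.0150

Data Processing Inequality: For any Markov chain X → Y → Z, we have I(X;Y) ≥ I(X;Z).

Here Z = f(Y) is a deterministic function of Y, forming X → Y → Z.

Original I(X;Y) = 0.0957 bits

After applying f:
P(X,Z) where Z=f(Y):
- P(X,Z=0) = P(X,Y=1) + P(X,Y=2)
- P(X,Z=1) = P(X,Y=0)

I(X;Z) = I(X;f(Y)) = 0.0150 bits

Verification: 0.0957 ≥ 0.0150 ✓

Information cannot be created by processing; the function f can only lose information about X.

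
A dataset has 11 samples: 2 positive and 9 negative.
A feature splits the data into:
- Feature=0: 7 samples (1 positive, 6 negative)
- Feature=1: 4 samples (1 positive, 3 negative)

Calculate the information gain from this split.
0.0125 bits

Information Gain = H(Y) - H(Y|Feature)

Before split:
P(positive) = 2/11 = 0.1818
H(Y) = 0.6840 bits

After split:
Feature=0: H = 0.5917 bits (weight = 7/11)
Feature=1: H = 0.8113 bits (weight = 4/11)
H(Y|Feature) = (7/11)×0.5917 + (4/11)×0.8113 = 0.6715 bits

Information Gain = 0.6840 - 0.6715 = 0.0125 bits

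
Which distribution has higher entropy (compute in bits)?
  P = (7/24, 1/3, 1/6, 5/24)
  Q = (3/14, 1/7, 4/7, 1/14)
P

Computing entropies in bits:
H(P) = 1.9491
H(Q) = 1.6106

Distribution P has higher entropy.

Intuition: The distribution closer to uniform (more spread out) has higher entropy.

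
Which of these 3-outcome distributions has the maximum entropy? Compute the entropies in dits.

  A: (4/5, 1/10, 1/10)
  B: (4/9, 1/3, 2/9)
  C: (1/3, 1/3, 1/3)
C

For a discrete distribution over n outcomes, entropy is maximized by the uniform distribution.

Computing entropies:
H(A) = 0.2775 dits
H(B) = 0.4607 dits
H(C) = 0.4771 dits

The uniform distribution (where all probabilities equal 1/3) achieves the maximum entropy of log_10(3) = 0.4771 dits.

Distribution C has the highest entropy.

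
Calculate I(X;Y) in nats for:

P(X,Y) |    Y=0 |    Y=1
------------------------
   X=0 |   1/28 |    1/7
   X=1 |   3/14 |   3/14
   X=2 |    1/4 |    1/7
0.0492 nats

Mutual information: I(X;Y) = H(X) + H(Y) - H(X,Y)

Marginals:
P(X) = (5/28, 3/7, 11/28), H(X) = 1.0378 nats
P(Y) = (1/2, 1/2), H(Y) = 0.6931 nats

Joint entropy: H(X,Y) = 1.6817 nats

I(X;Y) = 1.0378 + 0.6931 - 1.6817 = 0.0492 nats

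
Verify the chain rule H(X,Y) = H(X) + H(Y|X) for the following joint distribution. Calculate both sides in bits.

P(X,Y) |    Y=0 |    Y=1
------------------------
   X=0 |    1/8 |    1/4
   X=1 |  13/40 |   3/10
H(X,Y) = 1.9231, H(X) = 0.9544, H(Y|X) = 0.9686 (all in bits)

Chain rule: H(X,Y) = H(X) + H(Y|X)

Left side — joint entropy directly:
H(X,Y) = -Σ p(x,y) log p(x,y) = 1.9231 bits

Right side — compute H(Y|X) from the conditional distributions:
P(X) = (3/8, 5/8), so H(X) = 0.9544 bits
H(Y|X) = Σ_x P(X=x) · H(Y|X=x):
  P(Y|X=0) = (1/3, 2/3), H(Y|X=0) = 0.9183, weight P(X=0) = 3/8
  P(Y|X=1) = (13/25, 12/25), H(Y|X=1) = 0.9988, weight P(X=1) = 5/8
H(Y|X) = 0.9686 bits

H(X) + H(Y|X) = 0.9544 + 0.9686 = 1.9231 bits

Both sides equal 1.9231 bits. ✓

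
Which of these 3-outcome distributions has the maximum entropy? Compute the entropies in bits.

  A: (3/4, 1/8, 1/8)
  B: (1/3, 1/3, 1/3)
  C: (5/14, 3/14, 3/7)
B

For a discrete distribution over n outcomes, entropy is maximized by the uniform distribution.

Computing entropies:
H(A) = 1.0613 bits
H(B) = 1.5850 bits
H(C) = 1.5306 bits

The uniform distribution (where all probabilities equal 1/3) achieves the maximum entropy of log_2(3) = 1.5850 bits.

Distribution B has the highest entropy.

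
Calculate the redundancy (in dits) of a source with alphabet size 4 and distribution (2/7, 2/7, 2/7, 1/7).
0.0150 dits

Redundancy measures how far a source is from maximum entropy:
R = H_max - H(X)

Maximum entropy for 4 symbols: H_max = log_10(4) = 0.6021 dits
Actual entropy: H(X) = 0.5871 dits
Redundancy: R = 0.6021 - 0.5871 = 0.0150 dits

This redundancy represents potential for compression: the source could be compressed by 0.0150 dits per symbol.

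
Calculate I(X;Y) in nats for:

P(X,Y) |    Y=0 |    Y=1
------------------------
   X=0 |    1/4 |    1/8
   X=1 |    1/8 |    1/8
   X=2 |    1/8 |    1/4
0.0425 nats

Mutual information: I(X;Y) = H(X) + H(Y) - H(X,Y)

Marginals:
P(X) = (3/8, 1/4, 3/8), H(X) = 1.0822 nats
P(Y) = (1/2, 1/2), H(Y) = 0.6931 nats

Joint entropy: H(X,Y) = 1.7329 nats

I(X;Y) = 1.0822 + 0.6931 - 1.7329 = 0.0425 nats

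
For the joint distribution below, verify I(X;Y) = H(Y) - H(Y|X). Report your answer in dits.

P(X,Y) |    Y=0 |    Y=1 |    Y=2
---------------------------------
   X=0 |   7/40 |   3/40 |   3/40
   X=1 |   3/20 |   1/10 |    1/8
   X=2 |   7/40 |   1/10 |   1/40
I(X;Y) = 0.0155 dits

Mutual information has multiple equivalent forms:
- I(X;Y) = H(X) - H(X|Y)
- I(X;Y) = H(Y) - H(Y|X)
- I(X;Y) = H(X) + H(Y) - H(X,Y)

Computing all quantities:
H(X) = 0.4752, H(Y) = 0.4505, H(X,Y) = 0.9102
H(X|Y) = 0.4597, H(Y|X) = 0.4350

Verification:
H(X) - H(X|Y) = 0.4752 - 0.4597 = 0.0155
H(Y) - H(Y|X) = 0.4505 - 0.4350 = 0.0155
H(X) + H(Y) - H(X,Y) = 0.4752 + 0.4505 - 0.9102 = 0.0155

All forms give I(X;Y) = 0.0155 dits. ✓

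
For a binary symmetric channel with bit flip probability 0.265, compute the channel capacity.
0.1658 bits

For a binary symmetric channel (BSC) with error probability p:
Capacity C = 1 - H(p) bits per symbol

where H(p) = -p log₂(p) - (1-p) log₂(1-p) is the binary entropy function.

H(0.265) = 0.8342 bits
C = 1 - 0.8342 = 0.1658 bits per symbol

This means we can reliably transmit up to 0.1658 bits of information per channel use.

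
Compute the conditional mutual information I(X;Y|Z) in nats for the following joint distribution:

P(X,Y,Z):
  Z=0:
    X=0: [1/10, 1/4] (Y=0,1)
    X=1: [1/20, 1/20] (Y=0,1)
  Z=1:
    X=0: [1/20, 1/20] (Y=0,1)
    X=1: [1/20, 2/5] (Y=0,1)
0.0422 nats

Conditional mutual information: I(X;Y|Z) = H(X|Z) + H(Y|Z) - H(X,Y|Z)

H(Z) = 0.6881
H(X,Z) = 1.1873 → H(X|Z) = 0.4991
H(Y,Z) = 1.2353 → H(Y|Z) = 0.5472
H(X,Y,Z) = 1.6923 → H(X,Y|Z) = 1.0041

I(X;Y|Z) = 0.4991 + 0.5472 - 1.0041 = 0.0422 nats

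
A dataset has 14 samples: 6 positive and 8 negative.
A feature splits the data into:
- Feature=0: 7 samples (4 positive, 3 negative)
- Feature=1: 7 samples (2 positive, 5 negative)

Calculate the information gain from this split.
0.0611 bits

Information Gain = H(Y) - H(Y|Feature)

Before split:
P(positive) = 6/14 = 0.4286
H(Y) = 0.9852 bits

After split:
Feature=0: H = 0.9852 bits (weight = 7/14)
Feature=1: H = 0.8631 bits (weight = 7/14)
H(Y|Feature) = (7/14)×0.9852 + (7/14)×0.8631 = 0.9242 bits

Information Gain = 0.9852 - 0.9242 = 0.0611 bits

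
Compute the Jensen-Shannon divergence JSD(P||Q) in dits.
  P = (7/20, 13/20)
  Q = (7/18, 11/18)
0.0004 dits

Jensen-Shannon divergence is:
JSD(P||Q) = 0.5 × D_KL(P||M) + 0.5 × D_KL(Q||M)
where M = 0.5 × (P + Q) is the mixture distribution.

M = 0.5 × (7/20, 13/20) + 0.5 × (7/18, 11/18) = (0.369444, 0.630556)

D_KL(P||M) = 0.0004 dits
D_KL(Q||M) = 0.0003 dits

JSD(P||Q) = 0.5 × 0.0004 + 0.5 × 0.0003 = 0.0004 dits

Unlike KL divergence, JSD is symmetric and bounded: 0 ≤ JSD ≤ log(2).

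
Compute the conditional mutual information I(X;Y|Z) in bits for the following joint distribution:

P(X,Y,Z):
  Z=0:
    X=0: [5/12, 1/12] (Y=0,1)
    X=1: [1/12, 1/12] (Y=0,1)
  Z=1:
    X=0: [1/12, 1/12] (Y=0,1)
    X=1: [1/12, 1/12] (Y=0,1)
0.0492 bits

Conditional mutual information: I(X;Y|Z) = H(X|Z) + H(Y|Z) - H(X,Y|Z)

H(Z) = 0.9183
H(X,Z) = 1.7925 → H(X|Z) = 0.8742
H(Y,Z) = 1.7925 → H(Y|Z) = 0.8742
H(X,Y,Z) = 2.6175 → H(X,Y|Z) = 1.6992

I(X;Y|Z) = 0.8742 + 0.8742 - 1.6992 = 0.0492 bits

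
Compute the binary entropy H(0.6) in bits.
0.9710 bits

The binary entropy function is:
H(p) = -p log(p) - (1-p) log(1-p)

H(0.6) = -0.6 × log_2(0.6) - 0.4 × log_2(0.4)
H(0.6) = 0.9710 bits

Note: Binary entropy is maximized at p=0.5 (H=1 bit) and minimized at p=0 or p=1 (H=0).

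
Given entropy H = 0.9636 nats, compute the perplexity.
2.6211

Perplexity is e^H (or exp(H) for natural log).

H = 0.9636 nats
Perplexity = e^0.9636 = 2.6211

Interpretation: The model's uncertainty is equivalent to choosing uniformly among 2.6 options.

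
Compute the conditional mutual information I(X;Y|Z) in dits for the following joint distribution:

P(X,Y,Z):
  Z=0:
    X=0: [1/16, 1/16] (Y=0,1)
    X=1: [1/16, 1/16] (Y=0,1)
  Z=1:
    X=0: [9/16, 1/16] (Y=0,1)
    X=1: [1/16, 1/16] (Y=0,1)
0.0209 dits

Conditional mutual information: I(X;Y|Z) = H(X|Z) + H(Y|Z) - H(X,Y|Z)

H(Z) = 0.2442
H(X,Z) = 0.4662 → H(X|Z) = 0.2220
H(Y,Z) = 0.4662 → H(Y|Z) = 0.2220
H(X,Y,Z) = 0.6674 → H(X,Y|Z) = 0.4231

I(X;Y|Z) = 0.2220 + 0.2220 - 0.4231 = 0.0209 dits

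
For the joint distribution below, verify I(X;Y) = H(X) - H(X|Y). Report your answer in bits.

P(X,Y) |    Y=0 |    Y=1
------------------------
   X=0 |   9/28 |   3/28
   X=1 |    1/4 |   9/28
I(X;Y) = 0.0726 bits

Mutual information has multiple equivalent forms:
- I(X;Y) = H(X) - H(X|Y)
- I(X;Y) = H(Y) - H(Y|X)
- I(X;Y) = H(X) + H(Y) - H(X,Y)

Computing all quantities:
H(X) = 0.9852, H(Y) = 0.9852, H(X,Y) = 1.8979
H(X|Y) = 0.9127, H(Y|X) = 0.9127

Verification:
H(X) - H(X|Y) = 0.9852 - 0.9127 = 0.0726
H(Y) - H(Y|X) = 0.9852 - 0.9127 = 0.0726
H(X) + H(Y) - H(X,Y) = 0.9852 + 0.9852 - 1.8979 = 0.0726

All forms give I(X;Y) = 0.0726 bits. ✓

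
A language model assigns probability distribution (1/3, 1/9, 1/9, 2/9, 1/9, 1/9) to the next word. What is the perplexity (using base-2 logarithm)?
5.3494

Perplexity is 2^H (or exp(H) for natural log).

First, H = -Σ p log p = 2.4194 bits
Perplexity = 2^2.4194 = 5.3494

Interpretation: The model's uncertainty is equivalent to choosing uniformly among 5.3 options.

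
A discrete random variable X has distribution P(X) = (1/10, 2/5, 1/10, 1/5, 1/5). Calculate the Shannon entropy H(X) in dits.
0.6388 dits

Shannon entropy is H(X) = -Σ p(x) log p(x).

For P = (1/10, 2/5, 1/10, 1/5, 1/5):
H = -1/10 × log_10(1/10) -2/5 × log_10(2/5) -1/10 × log_10(1/10) -1/5 × log_10(1/5) -1/5 × log_10(1/5)
H = 0.6388 dits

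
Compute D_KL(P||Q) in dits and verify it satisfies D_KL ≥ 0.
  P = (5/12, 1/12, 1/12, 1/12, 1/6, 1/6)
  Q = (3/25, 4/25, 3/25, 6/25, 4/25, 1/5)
0.1399 dits

KL divergence satisfies the Gibbs inequality: D_KL(P||Q) ≥ 0 for all distributions P, Q.

D_KL(P||Q) = Σ p(x) log(p(x)/q(x))
Term by term:
  x=0: 5/12 × log_10[(5/12)/(3/25)] = 0.2253
  x=1: 1/12 × log_10[(1/12)/(4/25)] = -0.0236
  x=2: 1/12 × log_10[(1/12)/(3/25)] = -0.0132
  x=3: 1/12 × log_10[(1/12)/(6/25)] = -0.0383
  x=4: 1/6 × log_10[(1/6)/(4/25)] = 0.0030
  x=5: 1/6 × log_10[(1/6)/(1/5)] = -0.0132
D_KL(P||Q) = 0.1399 dits

D_KL(P||Q) = 0.1399 ≥ 0 ✓

This non-negativity is a fundamental property: relative entropy cannot be negative because it measures how different Q is from P.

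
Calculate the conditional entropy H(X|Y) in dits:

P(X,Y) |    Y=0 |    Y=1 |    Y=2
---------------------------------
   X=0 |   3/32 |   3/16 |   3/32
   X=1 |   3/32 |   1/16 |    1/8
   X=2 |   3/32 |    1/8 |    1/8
0.4616 dits

Using the chain rule: H(X|Y) = H(X,Y) - H(Y)

First, compute H(X,Y) = 0.9357 dits

Marginal P(Y) = (9/32, 3/8, 11/32)
H(Y) = 0.4741 dits

H(X|Y) = H(X,Y) - H(Y) = 0.9357 - 0.4741 = 0.4616 dits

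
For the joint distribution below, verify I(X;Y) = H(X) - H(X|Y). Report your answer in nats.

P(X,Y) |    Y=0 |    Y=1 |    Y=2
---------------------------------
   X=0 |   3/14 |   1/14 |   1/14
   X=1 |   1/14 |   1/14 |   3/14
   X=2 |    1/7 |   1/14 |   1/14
I(X;Y) = 0.0851 nats

Mutual information has multiple equivalent forms:
- I(X;Y) = H(X) - H(X|Y)
- I(X;Y) = H(Y) - H(Y|X)
- I(X;Y) = H(X) + H(Y) - H(X,Y)

Computing all quantities:
H(X) = 1.0934, H(Y) = 1.0609, H(X,Y) = 2.0692
H(X|Y) = 1.0083, H(Y|X) = 0.9758

Verification:
H(X) - H(X|Y) = 1.0934 - 1.0083 = 0.0851
H(Y) - H(Y|X) = 1.0609 - 0.9758 = 0.0851
H(X) + H(Y) - H(X,Y) = 1.0934 + 1.0609 - 2.0692 = 0.0851

All forms give I(X;Y) = 0.0851 nats. ✓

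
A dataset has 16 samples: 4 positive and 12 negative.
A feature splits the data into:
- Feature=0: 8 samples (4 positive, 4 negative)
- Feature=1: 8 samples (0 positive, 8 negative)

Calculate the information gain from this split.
0.3113 bits

Information Gain = H(Y) - H(Y|Feature)

Before split:
P(positive) = 4/16 = 0.2500
H(Y) = 0.8113 bits

After split:
Feature=0: H = 1.0000 bits (weight = 8/16)
Feature=1: H = 0.0000 bits (weight = 8/16)
H(Y|Feature) = (8/16)×1.0000 + (8/16)×0.0000 = 0.5000 bits

Information Gain = 0.8113 - 0.5000 = 0.3113 bits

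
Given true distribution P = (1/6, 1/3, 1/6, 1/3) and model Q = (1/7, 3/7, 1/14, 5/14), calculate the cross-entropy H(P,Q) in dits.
0.6036 dits

Cross-entropy: H(P,Q) = -Σ p(x) log q(x)

Alternatively: H(P,Q) = H(P) + D_KL(P||Q)
H(P) = 0.5775 dits
D_KL(P||Q) = 0.0261 dits

H(P,Q) = 0.5775 + 0.0261 = 0.6036 dits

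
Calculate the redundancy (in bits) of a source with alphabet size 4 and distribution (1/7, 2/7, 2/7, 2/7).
0.0498 bits

Redundancy measures how far a source is from maximum entropy:
R = H_max - H(X)

Maximum entropy for 4 symbols: H_max = log_2(4) = 2.0000 bits
Actual entropy: H(X) = 1.9502 bits
Redundancy: R = 2.0000 - 1.9502 = 0.0498 bits

This redundancy represents potential for compression: the source could be compressed by 0.0498 bits per symbol.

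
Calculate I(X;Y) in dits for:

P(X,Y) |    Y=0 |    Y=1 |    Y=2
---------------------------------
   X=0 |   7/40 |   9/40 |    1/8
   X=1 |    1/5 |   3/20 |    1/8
0.0031 dits

Mutual information: I(X;Y) = H(X) + H(Y) - H(X,Y)

Marginals:
P(X) = (21/40, 19/40), H(X) = 0.3005 dits
P(Y) = (3/8, 3/8, 1/4), H(Y) = 0.4700 dits

Joint entropy: H(X,Y) = 0.7674 dits

I(X;Y) = 0.3005 + 0.4700 - 0.7674 = 0.0031 dits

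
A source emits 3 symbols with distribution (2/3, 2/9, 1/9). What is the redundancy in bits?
0.3606 bits

Redundancy measures how far a source is from maximum entropy:
R = H_max - H(X)

Maximum entropy for 3 symbols: H_max = log_2(3) = 1.5850 bits
Actual entropy: H(X) = 1.2244 bits
Redundancy: R = 1.5850 - 1.2244 = 0.3606 bits

This redundancy represents potential for compression: the source could be compressed by 0.3606 bits per symbol.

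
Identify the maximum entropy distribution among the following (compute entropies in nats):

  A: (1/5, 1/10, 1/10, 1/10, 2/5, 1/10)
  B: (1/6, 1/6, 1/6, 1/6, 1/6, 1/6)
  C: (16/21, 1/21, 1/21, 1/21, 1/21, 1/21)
B

For a discrete distribution over n outcomes, entropy is maximized by the uniform distribution.

Computing entropies:
H(A) = 1.6094 nats
H(B) = 1.7918 nats
H(C) = 0.9321 nats

The uniform distribution (where all probabilities equal 1/6) achieves the maximum entropy of log_e(6) = 1.7918 nats.

Distribution B has the highest entropy.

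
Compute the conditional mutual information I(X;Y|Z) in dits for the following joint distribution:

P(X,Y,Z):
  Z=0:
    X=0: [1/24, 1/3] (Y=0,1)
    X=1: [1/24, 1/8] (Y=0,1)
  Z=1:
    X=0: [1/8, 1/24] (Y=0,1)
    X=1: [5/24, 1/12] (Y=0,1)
0.0036 dits

Conditional mutual information: I(X;Y|Z) = H(X|Z) + H(Y|Z) - H(X,Y|Z)

H(Z) = 0.2995
H(X,Z) = 0.5752 → H(X|Z) = 0.2757
H(Y,Z) = 0.5172 → H(Y|Z) = 0.2176
H(X,Y,Z) = 0.7892 → H(X,Y|Z) = 0.4897

I(X;Y|Z) = 0.2757 + 0.2176 - 0.4897 = 0.0036 dits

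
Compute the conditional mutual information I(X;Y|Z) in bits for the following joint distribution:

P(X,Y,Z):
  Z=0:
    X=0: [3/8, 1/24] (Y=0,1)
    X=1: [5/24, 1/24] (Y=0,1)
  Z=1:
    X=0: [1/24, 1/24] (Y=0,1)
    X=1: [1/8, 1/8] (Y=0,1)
0.0045 bits

Conditional mutual information: I(X;Y|Z) = H(X|Z) + H(Y|Z) - H(X,Y|Z)

H(Z) = 0.9183
H(X,Z) = 1.8250 → H(X|Z) = 0.9067
H(Y,Z) = 1.6140 → H(Y|Z) = 0.6957
H(X,Y,Z) = 2.5163 → H(X,Y|Z) = 1.5980

I(X;Y|Z) = 0.9067 + 0.6957 - 1.5980 = 0.0045 bits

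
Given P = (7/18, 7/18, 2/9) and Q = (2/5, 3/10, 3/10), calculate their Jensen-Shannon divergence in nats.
0.0058 nats

Jensen-Shannon divergence is:
JSD(P||Q) = 0.5 × D_KL(P||M) + 0.5 × D_KL(Q||M)
where M = 0.5 × (P + Q) is the mixture distribution.

M = 0.5 × (7/18, 7/18, 2/9) + 0.5 × (2/5, 3/10, 3/10) = (0.394444, 0.344444, 0.261111)

D_KL(P||M) = 0.0058 nats
D_KL(Q||M) = 0.0058 nats

JSD(P||Q) = 0.5 × 0.0058 + 0.5 × 0.0058 = 0.0058 nats

Unlike KL divergence, JSD is symmetric and bounded: 0 ≤ JSD ≤ log(2).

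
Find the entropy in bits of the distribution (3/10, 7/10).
0.8813 bits

Shannon entropy is H(X) = -Σ p(x) log p(x).

For P = (3/10, 7/10):
H = -3/10 × log_2(3/10) -7/10 × log_2(7/10)
H = 0.8813 bits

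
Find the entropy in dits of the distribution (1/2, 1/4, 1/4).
0.4515 dits

Shannon entropy is H(X) = -Σ p(x) log p(x).

For P = (1/2, 1/4, 1/4):
H = -1/2 × log_10(1/2) -1/4 × log_10(1/4) -1/4 × log_10(1/4)
H = 0.4515 dits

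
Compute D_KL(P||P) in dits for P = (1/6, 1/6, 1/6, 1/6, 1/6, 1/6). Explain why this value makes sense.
0.0000 dits

KL divergence satisfies the Gibbs inequality: D_KL(P||Q) ≥ 0 for all distributions P, Q.

D_KL(P||Q) = Σ p(x) log(p(x)/q(x))
Each term is p(x) × log_10(p(x)/p(x)) = p(x) × log_10(1) = 0, so the sum is 0.
D_KL(P||Q) = 0.0000 dits

When P = Q, the KL divergence is exactly 0, as there is no 'divergence' between identical distributions.

This non-negativity is a fundamental property: relative entropy cannot be negative because it measures how different Q is from P.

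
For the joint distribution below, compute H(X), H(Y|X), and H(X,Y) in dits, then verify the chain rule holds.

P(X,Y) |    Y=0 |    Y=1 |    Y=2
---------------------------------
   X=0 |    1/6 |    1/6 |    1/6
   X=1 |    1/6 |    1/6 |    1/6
H(X,Y) = 0.7782, H(X) = 0.3010, H(Y|X) = 0.4771 (all in dits)

Chain rule: H(X,Y) = H(X) + H(Y|X)

Left side — joint entropy directly:
H(X,Y) = -Σ p(x,y) log p(x,y) = 0.7782 dits

Right side — compute H(Y|X) from the conditional distributions:
P(X) = (1/2, 1/2), so H(X) = 0.3010 dits
H(Y|X) = Σ_x P(X=x) · H(Y|X=x):
  P(Y|X=0) = (1/3, 1/3, 1/3), H(Y|X=0) = 0.4771, weight P(X=0) = 1/2
  P(Y|X=1) = (1/3, 1/3, 1/3), H(Y|X=1) = 0.4771, weight P(X=1) = 1/2
H(Y|X) = 0.4771 dits

H(X) + H(Y|X) = 0.3010 + 0.4771 = 0.7782 dits

Both sides equal 0.7782 dits. ✓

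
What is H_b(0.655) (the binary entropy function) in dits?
0.2798 dits

The binary entropy function is:
H(p) = -p log(p) - (1-p) log(1-p)

H(0.655) = -0.655 × log_10(0.655) - 0.345 × log_10(0.345)
H(0.655) = 0.2798 dits

Note: Binary entropy is maximized at p=0.5 (H=1 bit) and minimized at p=0 or p=1 (H=0).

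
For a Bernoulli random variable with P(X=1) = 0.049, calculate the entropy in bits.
0.2821 bits

The binary entropy function is:
H(p) = -p log(p) - (1-p) log(1-p)

H(0.049) = -0.049 × log_2(0.049) - 0.951 × log_2(0.951)
H(0.049) = 0.2821 bits

Note: Binary entropy is maximized at p=0.5 (H=1 bit) and minimized at p=0 or p=1 (H=0).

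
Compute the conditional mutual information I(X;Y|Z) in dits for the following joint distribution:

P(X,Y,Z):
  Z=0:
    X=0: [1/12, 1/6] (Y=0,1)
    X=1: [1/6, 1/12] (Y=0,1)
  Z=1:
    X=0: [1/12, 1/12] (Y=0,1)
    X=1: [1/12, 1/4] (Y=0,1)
0.0189 dits

Conditional mutual information: I(X;Y|Z) = H(X|Z) + H(Y|Z) - H(X,Y|Z)

H(Z) = 0.3010
H(X,Z) = 0.5898 → H(X|Z) = 0.2887
H(Y,Z) = 0.5898 → H(Y|Z) = 0.2887
H(X,Y,Z) = 0.8596 → H(X,Y|Z) = 0.5585

I(X;Y|Z) = 0.2887 + 0.2887 - 0.5585 = 0.0189 dits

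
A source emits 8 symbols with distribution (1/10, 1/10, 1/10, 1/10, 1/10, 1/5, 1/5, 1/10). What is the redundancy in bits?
0.0781 bits

Redundancy measures how far a source is from maximum entropy:
R = H_max - H(X)

Maximum entropy for 8 symbols: H_max = log_2(8) = 3.0000 bits
Actual entropy: H(X) = 2.9219 bits
Redundancy: R = 3.0000 - 2.9219 = 0.0781 bits

This redundancy represents potential for compression: the source could be compressed by 0.0781 bits per symbol.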